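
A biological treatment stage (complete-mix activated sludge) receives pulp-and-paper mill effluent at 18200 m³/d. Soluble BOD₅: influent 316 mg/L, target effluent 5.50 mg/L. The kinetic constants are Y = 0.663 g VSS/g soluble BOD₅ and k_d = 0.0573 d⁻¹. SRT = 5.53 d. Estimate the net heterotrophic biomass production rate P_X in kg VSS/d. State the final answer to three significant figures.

Correct the yield for decay: Y_obs = Y/(1 + k_d θ_c) = 0.663 / (1 + 0.0573 × 5.53) = 0.663 / 1.317 = 0.5035.
Substrate removed = Q·(S₀ − S) = 18200 m³/d × (316 − 5.50) g/m³ = 5.65×10^6 g/d = 5651 kg/d.
So the net sludge growth is P_X = 0.5035 × 5651 = 2845 kg VSS/d.

P_X ≈ 2850 kg VSS/d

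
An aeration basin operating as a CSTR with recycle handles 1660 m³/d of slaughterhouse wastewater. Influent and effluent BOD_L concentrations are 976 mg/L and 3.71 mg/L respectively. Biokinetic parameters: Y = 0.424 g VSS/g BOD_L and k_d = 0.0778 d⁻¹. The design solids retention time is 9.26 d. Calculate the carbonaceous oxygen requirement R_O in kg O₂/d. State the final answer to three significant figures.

R_O ≈ 1050 kg O₂/d

Observed yield with endogenous decay: Y_obs = Y / (1 + k_d·θ_c) = 0.424 / (1 + 0.0778 × 9.26) = 0.424 / 1.720 = 0.2465 g VSS/g BOD_L.
Mass of BOD_L removed per day: Q(S₀ − S) = 1660 × 972.3 g/m³ = 1614 kg/d.
Biomass synthesised: P_X = Y_obs × 1614 = 397.8 kg VSS/d.
R_O = Q·ΔS − 1.42 P_X = 1614 − 564.8 = 1049 kg O₂/d.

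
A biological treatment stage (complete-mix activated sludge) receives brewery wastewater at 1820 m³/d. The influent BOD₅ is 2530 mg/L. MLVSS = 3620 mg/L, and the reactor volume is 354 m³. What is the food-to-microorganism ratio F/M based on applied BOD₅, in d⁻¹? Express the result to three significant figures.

F/M = applied load / biomass = Q·S₀/(V·X) = 1820 × 2530 / (354.0 × 3620) = 3.593 d⁻¹.

F/M ≈ 3.59 d⁻¹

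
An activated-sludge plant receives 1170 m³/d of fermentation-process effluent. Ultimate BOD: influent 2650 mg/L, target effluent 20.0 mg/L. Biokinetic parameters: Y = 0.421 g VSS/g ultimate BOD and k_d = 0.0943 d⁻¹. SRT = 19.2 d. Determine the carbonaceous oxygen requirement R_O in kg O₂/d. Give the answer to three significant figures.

Observed yield with endogenous decay: Y_obs = Y / (1 + k_d·θ_c) = 0.421 / (1 + 0.0943 × 19.2) = 0.421 / 2.811 = 0.1498 g VSS/g ultimate BOD.
ΔS = 2650 − 20.0 = 2630 mg/L, so the substrate removal rate is 1170 × 2630/1000 = 3077 kg ultimate BOD/d.
Net sludge production P_X = 0.1498 × 3077 = 460.9 kg VSS/d.
R_O = Q·ΔS − 1.42 P_X = 3077 − 654.5 = 2423 kg O₂/d.

R_O ≈ 2420 kg O₂/d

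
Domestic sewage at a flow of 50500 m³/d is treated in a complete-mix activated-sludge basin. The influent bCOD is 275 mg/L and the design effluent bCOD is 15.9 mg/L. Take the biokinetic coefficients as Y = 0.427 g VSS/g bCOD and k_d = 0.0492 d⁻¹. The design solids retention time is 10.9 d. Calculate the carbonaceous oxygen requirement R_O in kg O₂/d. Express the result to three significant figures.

Correct the yield for decay: Y_obs = Y/(1 + k_d θ_c) = 0.427 / (1 + 0.0492 × 10.9) = 0.427 / 1.536 = 0.2779.
Mass of bCOD removed per day: Q(S₀ − S) = 50500 × 259.1 g/m³ = 13085 kg/d.
Biomass synthesised: P_X = Y_obs × 13085 = 3637 kg VSS/d.
Carbonaceous O₂ demand = substrate oxidised − cell-mass equivalent = 13085 − 1.42 × 3637 = 7920 kg O₂/d.

R_O ≈ 7920 kg O₂/d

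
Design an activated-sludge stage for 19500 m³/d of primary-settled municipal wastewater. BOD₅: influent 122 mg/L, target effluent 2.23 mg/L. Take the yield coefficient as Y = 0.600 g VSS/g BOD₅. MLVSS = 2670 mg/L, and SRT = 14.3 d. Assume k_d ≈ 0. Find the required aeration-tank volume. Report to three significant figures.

V ≈ 7510 m³

Biomass mass balance (decay neglected): V·X = Y·Q·(S₀ − S)·θ_c, so V = 0.600 × 19500 × (122 − 2.23) × 14.3 / 2670 = 7505 m³.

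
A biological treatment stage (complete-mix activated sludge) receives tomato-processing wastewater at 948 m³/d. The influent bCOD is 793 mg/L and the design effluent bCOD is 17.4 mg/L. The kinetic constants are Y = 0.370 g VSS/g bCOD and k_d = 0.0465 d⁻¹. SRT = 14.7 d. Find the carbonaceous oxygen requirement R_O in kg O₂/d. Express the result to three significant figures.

Correct the yield for decay: Y_obs = Y/(1 + k_d θ_c) = 0.370 / (1 + 0.0465 × 14.7) = 0.370 / 1.684 = 0.2198.
ΔS = 793 − 17.4 = 775.6 mg/L, so the substrate removal rate is 948 × 775.6/1000 = 735.3 kg bCOD/d.
P_X = Y_obs·Q·(S₀ − S) = 0.2198 × 735.3 = 161.6 kg VSS/d.
Carbonaceous O₂ demand = substrate oxidised − cell-mass equivalent = 735.3 − 1.42 × 161.6 = 505.8 kg O₂/d.

R_O ≈ 506 kg O₂/d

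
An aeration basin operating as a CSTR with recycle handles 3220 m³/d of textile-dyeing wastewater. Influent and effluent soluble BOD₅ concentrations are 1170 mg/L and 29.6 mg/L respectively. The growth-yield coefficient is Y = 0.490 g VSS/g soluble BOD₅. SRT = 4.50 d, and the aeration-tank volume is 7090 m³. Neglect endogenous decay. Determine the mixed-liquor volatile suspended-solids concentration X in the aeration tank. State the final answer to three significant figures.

X = Y·Q·ΔS·θ_c / V = 0.490 × 3220 × (1170 − 29.6) × 4.50 / 7090 = 1142 mg/L.

X ≈ 1140 mg/L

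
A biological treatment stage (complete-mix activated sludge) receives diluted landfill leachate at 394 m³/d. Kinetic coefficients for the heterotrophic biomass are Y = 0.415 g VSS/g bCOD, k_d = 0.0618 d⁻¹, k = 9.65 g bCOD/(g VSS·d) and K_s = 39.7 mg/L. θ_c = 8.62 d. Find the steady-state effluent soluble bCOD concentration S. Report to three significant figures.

From the Monod/SRT balance for a CMAS, S = K_s·(1+k_d θ_c)/[θ_c·(Y k − k_d) − 1] = 39.7 × (1 + 0.0618 × 8.62) / [8.62 × (0.415 × 9.65 − 0.0618) − 1] = 60.85 / 32.99 = 1.845 mg/L.

S ≈ 1.84 mg/L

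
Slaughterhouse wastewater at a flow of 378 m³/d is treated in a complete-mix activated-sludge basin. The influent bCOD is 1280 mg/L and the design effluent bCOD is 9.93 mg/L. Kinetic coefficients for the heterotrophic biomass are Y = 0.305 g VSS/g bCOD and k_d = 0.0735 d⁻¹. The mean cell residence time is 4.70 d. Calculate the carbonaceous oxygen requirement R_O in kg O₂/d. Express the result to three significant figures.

Correct the yield for decay: Y_obs = Y/(1 + k_d θ_c) = 0.305 / (1 + 0.0735 × 4.70) = 0.305 / 1.345 = 0.2267.
Mass of bCOD removed per day: Q(S₀ − S) = 378 × 1270 g/m³ = 480.1 kg/d.
P_X = Y_obs·Q·(S₀ − S) = 0.2267 × 480.1 = 108.8 kg VSS/d.
Carbonaceous O₂ demand = substrate oxidised − cell-mass equivalent = 480.1 − 1.42 × 108.8 = 325.5 kg O₂/d.

R_O ≈ 326 kg O₂/d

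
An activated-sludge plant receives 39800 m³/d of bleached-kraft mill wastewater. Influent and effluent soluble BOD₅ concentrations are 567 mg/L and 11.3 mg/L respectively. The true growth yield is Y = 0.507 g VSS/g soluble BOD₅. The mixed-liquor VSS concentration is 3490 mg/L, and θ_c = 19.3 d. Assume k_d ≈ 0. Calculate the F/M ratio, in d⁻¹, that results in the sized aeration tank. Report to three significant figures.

F/M ≈ 0.104 d⁻¹

Biomass mass balance (decay neglected): V·X = Y·Q·(S₀ − S)·θ_c, so V = 0.507 × 39800 × (567 − 11.3) × 19.3 / 3490 = 62010 m³.
F/M = Q·S₀ / (V·X) = 39800 × 567 / (62010 × 3490) = 0.1043 g soluble BOD₅·(g VSS·d)⁻¹.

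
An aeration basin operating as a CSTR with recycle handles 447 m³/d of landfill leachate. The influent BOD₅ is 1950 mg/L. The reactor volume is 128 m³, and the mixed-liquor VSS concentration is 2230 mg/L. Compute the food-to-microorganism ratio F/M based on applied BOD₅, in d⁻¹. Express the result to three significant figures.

F/M ≈ 3.05 d⁻¹

F/M = Q·S₀ / (V·X) = 447 × 1950 / (128.0 × 2230) = 3.054 g BOD₅·(g VSS·d)⁻¹.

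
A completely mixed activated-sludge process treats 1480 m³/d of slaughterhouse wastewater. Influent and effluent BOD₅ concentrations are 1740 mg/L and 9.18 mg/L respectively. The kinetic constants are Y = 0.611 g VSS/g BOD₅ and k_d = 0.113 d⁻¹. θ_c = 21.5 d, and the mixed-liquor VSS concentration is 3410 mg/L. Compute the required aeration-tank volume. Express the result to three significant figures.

From the SRT design equation V = Y Q (S₀−S) θ_c / [X (1 + k_d θ_c)] = 0.611 × 1480 × (1740 − 9.18) × 21.5 / [3410 × (1 + 0.113 × 21.5)] = 3.37×10^7 / 11695 = 2877 m³.

V ≈ 2880 m³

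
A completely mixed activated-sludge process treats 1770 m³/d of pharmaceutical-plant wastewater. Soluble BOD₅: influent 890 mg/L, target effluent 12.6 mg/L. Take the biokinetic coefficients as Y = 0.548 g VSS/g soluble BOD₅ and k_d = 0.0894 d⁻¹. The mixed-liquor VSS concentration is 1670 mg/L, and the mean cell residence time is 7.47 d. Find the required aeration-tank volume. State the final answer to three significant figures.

From the SRT design equation V = Y Q (S₀−S) θ_c / [X (1 + k_d θ_c)] = 0.548 × 1770 × (890 − 12.6) × 7.47 / [1670 × (1 + 0.0894 × 7.47)] = 6.36×10^6 / 2785 = 2282 m³.

V ≈ 2280 m³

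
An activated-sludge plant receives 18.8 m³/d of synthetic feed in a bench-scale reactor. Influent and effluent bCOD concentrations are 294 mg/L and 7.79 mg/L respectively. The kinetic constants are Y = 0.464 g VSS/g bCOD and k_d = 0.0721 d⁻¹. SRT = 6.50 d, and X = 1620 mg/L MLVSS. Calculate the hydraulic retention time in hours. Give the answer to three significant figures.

τ ≈ 8.71 h

From the SRT design equation V = Y Q (S₀−S) θ_c / [X (1 + k_d θ_c)] = 0.464 × 18.8 × (294 − 7.79) × 6.50 / [1620 × (1 + 0.0721 × 6.50)] = 1.62×10^4 / 2379 = 6.821 m³.
τ = V/Q = 6.821/18.8 = 0.3628 d, or 8.708 h.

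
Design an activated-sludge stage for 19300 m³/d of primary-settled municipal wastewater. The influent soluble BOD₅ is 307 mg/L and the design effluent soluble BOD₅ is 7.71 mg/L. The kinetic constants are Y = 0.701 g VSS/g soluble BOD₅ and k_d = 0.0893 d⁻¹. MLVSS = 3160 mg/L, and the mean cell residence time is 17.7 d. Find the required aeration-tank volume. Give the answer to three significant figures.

V ≈ 8790 m³

Rearranging the biomass balance for a CMAS with decay, V = Y·Q·ΔS·θ_c / [X·(1+k_d θ_c)] = 0.701 × 19300 × (307 − 7.71) × 17.7 / [3160 × (1 + 0.0893 × 17.7)] = 7.17×10^7 / 8155 = 8789 m³.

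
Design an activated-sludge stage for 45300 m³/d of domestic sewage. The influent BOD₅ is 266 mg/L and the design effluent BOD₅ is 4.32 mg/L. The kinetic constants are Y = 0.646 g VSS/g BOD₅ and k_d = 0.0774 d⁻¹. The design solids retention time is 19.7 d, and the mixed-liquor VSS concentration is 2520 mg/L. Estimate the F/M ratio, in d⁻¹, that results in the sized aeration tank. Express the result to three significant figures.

Rearranging the biomass balance for a CMAS with decay, V = Y·Q·ΔS·θ_c / [X·(1+k_d θ_c)] = 0.646 × 45300 × (266 − 4.32) × 19.7 / [2520 × (1 + 0.0774 × 19.7)] = 1.51×10^8 / 6362 = 23711 m³.
F/M = applied load / biomass = Q·S₀/(V·X) = 45300 × 266 / (23711 × 2520) = 0.2017 d⁻¹.

F/M ≈ 0.202 d⁻¹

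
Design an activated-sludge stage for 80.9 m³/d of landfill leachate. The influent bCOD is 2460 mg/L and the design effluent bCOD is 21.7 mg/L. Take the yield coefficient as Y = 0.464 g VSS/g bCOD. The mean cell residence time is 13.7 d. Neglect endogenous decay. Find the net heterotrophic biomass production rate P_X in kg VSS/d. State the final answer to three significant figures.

P_X ≈ 91.5 kg VSS/d

No decay correction is needed, so Y_obs = Y = 0.464.
Mass of bCOD removed per day: Q(S₀ − S) = 80.9 × 2438 g/m³ = 197.3 kg/d.
P_X = Y_obs · Q(S₀ − S) = 0.4640 × 197.3 = 91.53 kg VSS/d.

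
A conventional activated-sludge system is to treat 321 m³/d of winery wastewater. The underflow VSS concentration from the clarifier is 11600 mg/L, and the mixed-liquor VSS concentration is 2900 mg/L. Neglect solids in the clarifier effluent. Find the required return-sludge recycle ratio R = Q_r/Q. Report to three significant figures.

R ≈ 0.333

Mass balance around the secondary clarifier (neglecting effluent solids): R = X / (X_r − X) = 2900 / (11600 − 2900) = 0.3333.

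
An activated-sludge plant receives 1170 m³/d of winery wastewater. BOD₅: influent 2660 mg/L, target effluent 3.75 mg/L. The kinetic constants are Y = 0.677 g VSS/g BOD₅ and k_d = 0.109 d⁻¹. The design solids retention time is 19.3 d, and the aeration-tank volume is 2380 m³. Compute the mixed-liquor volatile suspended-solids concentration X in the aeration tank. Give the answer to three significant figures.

X ≈ 5500 mg/L

From V·X·(1 + k_d·θ_c) = Y·Q·(S₀ − S)·θ_c: X = 0.677 × 1170 × (2660 − 3.75) × 19.3 / [2380 × (1 + 0.109 × 19.3)] = 5497 mg/L.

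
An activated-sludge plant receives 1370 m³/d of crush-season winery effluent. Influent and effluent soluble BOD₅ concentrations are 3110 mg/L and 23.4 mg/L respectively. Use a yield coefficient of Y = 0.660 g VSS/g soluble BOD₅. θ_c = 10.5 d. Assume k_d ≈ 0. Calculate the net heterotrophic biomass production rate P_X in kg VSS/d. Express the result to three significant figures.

P_X ≈ 2790 kg VSS/d

No decay correction is needed, so Y_obs = Y = 0.660.
ΔS = 3110 − 23.4 = 3087 mg/L, so the substrate removal rate is 1370 × 3087/1000 = 4229 kg soluble BOD₅/d.
P_X = Y_obs · Q(S₀ − S) = 0.6600 × 4229 = 2791 kg VSS/d.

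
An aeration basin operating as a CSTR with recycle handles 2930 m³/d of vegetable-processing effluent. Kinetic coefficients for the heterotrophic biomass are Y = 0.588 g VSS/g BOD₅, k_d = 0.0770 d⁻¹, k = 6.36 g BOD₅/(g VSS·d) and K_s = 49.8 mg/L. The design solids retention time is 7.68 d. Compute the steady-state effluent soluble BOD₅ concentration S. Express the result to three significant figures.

S ≈ 2.92 mg/L

For a completely mixed reactor with recycle the Lawrence–McCarty relation gives S = K_s·(1 + k_d·θ_c) / [θ_c·(Y·k − k_d) − 1] = 49.8 × (1 + 0.0770 × 7.68) / [7.68 × (0.588 × 6.36 − 0.0770) − 1] = 79.25 / 27.13 = 2.921 mg/L.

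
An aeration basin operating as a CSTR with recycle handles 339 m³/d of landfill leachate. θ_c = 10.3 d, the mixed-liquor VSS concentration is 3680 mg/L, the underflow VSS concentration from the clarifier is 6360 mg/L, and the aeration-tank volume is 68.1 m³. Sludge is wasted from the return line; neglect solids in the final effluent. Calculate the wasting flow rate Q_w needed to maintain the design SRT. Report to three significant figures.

Q_w = (V·X)/(θ_c X_r) = 68.10 × 3680 / (10.3 × 6360) = 3.826 m³/d.

Q_w ≈ 3.83 m³/d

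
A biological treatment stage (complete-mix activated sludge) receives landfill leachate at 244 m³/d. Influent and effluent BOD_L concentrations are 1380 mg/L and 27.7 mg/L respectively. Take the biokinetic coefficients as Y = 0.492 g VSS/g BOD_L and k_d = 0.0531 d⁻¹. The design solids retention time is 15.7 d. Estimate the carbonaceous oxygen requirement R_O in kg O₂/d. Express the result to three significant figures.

R_O ≈ 204 kg O₂/d

Observed yield with endogenous decay: Y_obs = Y / (1 + k_d·θ_c) = 0.492 / (1 + 0.0531 × 15.7) = 0.492 / 1.834 = 0.2683 g VSS/g BOD_L.
Mass of BOD_L removed per day: Q(S₀ − S) = 244 × 1352 g/m³ = 330.0 kg/d.
Biomass synthesised: P_X = Y_obs × 330.0 = 88.53 kg VSS/d.
Carbonaceous O₂ demand = substrate oxidised − cell-mass equivalent = 330.0 − 1.42 × 88.53 = 204.2 kg O₂/d.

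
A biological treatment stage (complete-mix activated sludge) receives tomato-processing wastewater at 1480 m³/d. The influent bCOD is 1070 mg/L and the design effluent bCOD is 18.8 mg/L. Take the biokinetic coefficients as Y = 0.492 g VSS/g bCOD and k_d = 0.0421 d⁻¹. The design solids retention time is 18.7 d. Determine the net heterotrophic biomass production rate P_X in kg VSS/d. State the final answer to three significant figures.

P_X ≈ 428 kg VSS/d

Observed yield with endogenous decay: Y_obs = Y / (1 + k_d·θ_c) = 0.492 / (1 + 0.0421 × 18.7) = 0.492 / 1.787 = 0.2753 g VSS/g bCOD.
ΔS = 1070 − 18.8 = 1051 mg/L, so the substrate removal rate is 1480 × 1051/1000 = 1556 kg bCOD/d.
Net biomass production P_X = Y_obs × Q·(S₀ − S) = 0.2753 × 1556 = 428.3 kg VSS/d.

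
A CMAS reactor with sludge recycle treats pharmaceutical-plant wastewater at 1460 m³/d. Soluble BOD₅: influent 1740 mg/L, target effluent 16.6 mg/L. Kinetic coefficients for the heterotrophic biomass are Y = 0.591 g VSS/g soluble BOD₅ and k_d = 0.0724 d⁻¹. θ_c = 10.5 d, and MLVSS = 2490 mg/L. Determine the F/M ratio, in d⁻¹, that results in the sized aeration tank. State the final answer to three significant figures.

Rearranging the biomass balance for a CMAS with decay, V = Y·Q·ΔS·θ_c / [X·(1+k_d θ_c)] = 0.591 × 1460 × (1740 − 16.6) × 10.5 / [2490 × (1 + 0.0724 × 10.5)] = 1.56×10^7 / 4383 = 3562 m³.
Food-to-microorganism ratio F/M = Q S₀ / (V X) = 1460 × 1740 / (3562 × 2490) = 0.2864 d⁻¹.

F/M ≈ 0.286 d⁻¹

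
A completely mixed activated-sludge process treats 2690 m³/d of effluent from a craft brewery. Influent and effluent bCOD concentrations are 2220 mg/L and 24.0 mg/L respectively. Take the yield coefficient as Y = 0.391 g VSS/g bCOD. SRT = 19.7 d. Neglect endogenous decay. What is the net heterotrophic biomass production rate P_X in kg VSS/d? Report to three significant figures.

P_X ≈ 2310 kg VSS/d

Since k_d ≈ 0, Y_obs = Y = 0.391 g VSS/g bCOD.
Substrate removed = Q·(S₀ − S) = 2690 m³/d × (2220 − 24.0) g/m³ = 5.91×10^6 g/d = 5907 kg/d.
So the net sludge growth is P_X = 0.3910 × 5907 = 2310 kg VSS/d.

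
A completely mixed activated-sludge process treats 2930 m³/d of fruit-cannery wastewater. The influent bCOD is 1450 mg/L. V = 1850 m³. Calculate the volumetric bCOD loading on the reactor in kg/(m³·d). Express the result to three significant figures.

L_v ≈ 2.30 kg bCOD/(m³·d)

Applied bCOD load per unit volume = Q·S₀/V = (2930 × 1450/1000)/1850 = 2.296 kg bCOD·m⁻³·d⁻¹.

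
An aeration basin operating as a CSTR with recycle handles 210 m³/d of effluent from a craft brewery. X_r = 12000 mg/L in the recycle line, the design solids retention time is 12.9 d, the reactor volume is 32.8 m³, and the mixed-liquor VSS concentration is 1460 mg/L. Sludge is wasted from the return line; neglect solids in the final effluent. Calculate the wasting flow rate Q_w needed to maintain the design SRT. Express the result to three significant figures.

Q_w = (V·X)/(θ_c X_r) = 32.80 × 1460 / (12.9 × 12000) = 0.3094 m³/d.

Q_w ≈ 0.309 m³/d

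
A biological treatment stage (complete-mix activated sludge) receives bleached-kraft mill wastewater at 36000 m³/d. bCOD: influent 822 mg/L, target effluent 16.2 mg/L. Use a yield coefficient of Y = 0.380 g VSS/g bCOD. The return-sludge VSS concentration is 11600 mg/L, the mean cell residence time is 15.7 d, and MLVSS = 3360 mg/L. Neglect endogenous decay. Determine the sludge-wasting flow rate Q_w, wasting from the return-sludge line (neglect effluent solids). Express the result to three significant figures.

Q_w ≈ 950 m³/d

Biomass mass balance (decay neglected): V·X = Y·Q·(S₀ − S)·θ_c, so V = 0.380 × 36000 × (822 − 16.2) × 15.7 / 3360 = 51508 m³.
Q_w = (V·X)/(θ_c X_r) = 51508 × 3360 / (15.7 × 11600) = 950.3 m³/d.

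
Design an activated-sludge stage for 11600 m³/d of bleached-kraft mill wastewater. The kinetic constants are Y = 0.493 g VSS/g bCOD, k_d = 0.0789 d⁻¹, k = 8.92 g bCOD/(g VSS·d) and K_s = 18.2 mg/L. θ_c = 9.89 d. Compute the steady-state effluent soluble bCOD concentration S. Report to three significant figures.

S ≈ 0.777 mg/L

For a completely mixed reactor with recycle the Lawrence–McCarty relation gives S = K_s·(1 + k_d·θ_c) / [θ_c·(Y·k − k_d) − 1] = 18.2 × (1 + 0.0789 × 9.89) / [9.89 × (0.493 × 8.92 − 0.0789) − 1] = 32.40 / 41.71 = 0.7768 mg/L.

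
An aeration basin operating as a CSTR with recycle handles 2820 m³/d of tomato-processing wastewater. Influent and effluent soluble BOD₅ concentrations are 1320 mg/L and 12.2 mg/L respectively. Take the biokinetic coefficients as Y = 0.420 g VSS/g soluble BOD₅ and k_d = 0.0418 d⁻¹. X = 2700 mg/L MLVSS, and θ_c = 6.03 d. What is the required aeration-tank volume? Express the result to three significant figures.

Rearranging the biomass balance for a CMAS with decay, V = Y·Q·ΔS·θ_c / [X·(1+k_d θ_c)] = 0.420 × 2820 × (1320 − 12.2) × 6.03 / [2700 × (1 + 0.0418 × 6.03)] = 9.34×10^6 / 3381 = 2763 m³.

V ≈ 2760 m³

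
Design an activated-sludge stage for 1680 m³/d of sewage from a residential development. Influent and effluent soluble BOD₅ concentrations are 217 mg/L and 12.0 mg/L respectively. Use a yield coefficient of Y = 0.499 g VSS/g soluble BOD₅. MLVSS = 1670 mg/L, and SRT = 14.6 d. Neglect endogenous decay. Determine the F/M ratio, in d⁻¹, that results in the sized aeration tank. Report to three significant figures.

F/M ≈ 0.145 d⁻¹

With k_d = 0 the design equation reduces to V = Y Q (S₀−S) θ_c / X = 0.499 × 1680 × (217 − 12.0) × 14.6 / 1670 = 1502 m³.
F/M = Q·S₀ / (V·X) = 1680 × 217 / (1502 × 1670) = 0.1453 g soluble BOD₅·(g VSS·d)⁻¹.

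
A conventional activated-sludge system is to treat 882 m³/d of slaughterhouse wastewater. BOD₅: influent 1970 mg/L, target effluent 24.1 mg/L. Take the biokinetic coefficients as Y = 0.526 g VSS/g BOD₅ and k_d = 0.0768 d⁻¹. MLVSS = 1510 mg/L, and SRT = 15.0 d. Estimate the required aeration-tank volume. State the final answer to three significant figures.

From the SRT design equation V = Y Q (S₀−S) θ_c / [X (1 + k_d θ_c)] = 0.526 × 882 × (1970 − 24.1) × 15.0 / [1510 × (1 + 0.0768 × 15.0)] = 1.35×10^7 / 3250 = 4167 m³.

V ≈ 4170 m³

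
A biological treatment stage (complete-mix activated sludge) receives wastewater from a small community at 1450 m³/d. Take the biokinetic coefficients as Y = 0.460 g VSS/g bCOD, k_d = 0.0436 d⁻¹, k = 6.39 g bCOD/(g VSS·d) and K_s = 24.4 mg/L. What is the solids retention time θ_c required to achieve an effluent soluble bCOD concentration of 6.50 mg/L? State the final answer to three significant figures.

θ_c ≈ 1.74 d

At the target effluent, Y k S/(K_s+S) = 0.460×6.39×6.50/30.90 = 0.6183 d⁻¹.
θ_c = 1/(μ − k_d) = 1/(0.6183 − 0.0436) = 1/0.5747 = 1.740 d.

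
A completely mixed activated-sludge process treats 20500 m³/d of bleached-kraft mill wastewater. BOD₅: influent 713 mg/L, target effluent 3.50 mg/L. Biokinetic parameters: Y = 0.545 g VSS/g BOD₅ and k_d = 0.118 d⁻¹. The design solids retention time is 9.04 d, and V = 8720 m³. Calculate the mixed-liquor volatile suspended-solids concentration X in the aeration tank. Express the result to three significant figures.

From V·X·(1 + k_d·θ_c) = Y·Q·(S₀ − S)·θ_c: X = 0.545 × 20500 × (713 − 3.50) × 9.04 / [8720 × (1 + 0.118 × 9.04)] = 3976 mg/L.

X ≈ 3980 mg/L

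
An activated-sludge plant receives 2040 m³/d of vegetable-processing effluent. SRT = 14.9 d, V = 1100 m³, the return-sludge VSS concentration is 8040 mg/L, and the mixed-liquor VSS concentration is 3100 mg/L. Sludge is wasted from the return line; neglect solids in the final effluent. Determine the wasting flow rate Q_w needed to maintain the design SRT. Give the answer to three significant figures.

Q_w ≈ 28.5 m³/d

Q_w = (V·X)/(θ_c X_r) = 1100 × 3100 / (14.9 × 8040) = 28.47 m³/d.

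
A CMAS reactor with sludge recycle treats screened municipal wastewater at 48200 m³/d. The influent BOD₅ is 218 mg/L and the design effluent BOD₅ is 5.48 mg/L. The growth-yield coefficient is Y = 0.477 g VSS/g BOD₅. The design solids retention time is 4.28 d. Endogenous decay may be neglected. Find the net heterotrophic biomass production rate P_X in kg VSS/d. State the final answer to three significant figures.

Since k_d ≈ 0, Y_obs = Y = 0.477 g VSS/g BOD₅.
Mass of BOD₅ removed per day: Q(S₀ − S) = 48200 × 212.5 g/m³ = 10243 kg/d.
So the net sludge growth is P_X = 0.4770 × 10243 = 4886 kg VSS/d.

P_X ≈ 4890 kg VSS/d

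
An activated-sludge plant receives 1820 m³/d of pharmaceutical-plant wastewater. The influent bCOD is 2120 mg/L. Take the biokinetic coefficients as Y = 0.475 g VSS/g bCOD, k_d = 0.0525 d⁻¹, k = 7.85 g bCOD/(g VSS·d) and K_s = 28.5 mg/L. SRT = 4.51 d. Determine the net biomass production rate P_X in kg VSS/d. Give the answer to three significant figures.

P_X ≈ 1480 kg VSS/d

Effluent substrate depends only on kinetics and SRT: S = K_s(1 + k_d θ_c) / [θ_c(Yk − k_d) − 1] = 28.5 × (1 + 0.0525 × 4.51) / [4.51 × (0.475 × 7.85 − 0.0525) − 1] = 35.25 / 15.58 = 2.262 mg/L.
Observed yield with endogenous decay: Y_obs = Y / (1 + k_d·θ_c) = 0.475 / (1 + 0.0525 × 4.51) = 0.475 / 1.237 = 0.3841 g VSS/g bCOD.
Mass of bCOD removed per day: Q(S₀ − S) = 1820 × 2118 g/m³ = 3854 kg/d.
So the net sludge growth is P_X = 0.3841 × 3854 = 1480 kg VSS/d.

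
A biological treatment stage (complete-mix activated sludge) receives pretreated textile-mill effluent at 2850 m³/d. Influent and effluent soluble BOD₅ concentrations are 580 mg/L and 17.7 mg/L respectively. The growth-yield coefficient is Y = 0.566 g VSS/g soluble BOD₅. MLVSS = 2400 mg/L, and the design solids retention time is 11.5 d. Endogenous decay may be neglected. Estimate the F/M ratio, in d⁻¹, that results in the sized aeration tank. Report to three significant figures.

V·X = Y·Q·ΔS·θ_c gives V = 0.566 × 2850 × (580 − 17.7) × 11.5 / 2400 = 4346 m³.
F/M = applied load / biomass = Q·S₀/(V·X) = 2850 × 580 / (4346 × 2400) = 0.1585 d⁻¹.

F/M ≈ 0.158 d⁻¹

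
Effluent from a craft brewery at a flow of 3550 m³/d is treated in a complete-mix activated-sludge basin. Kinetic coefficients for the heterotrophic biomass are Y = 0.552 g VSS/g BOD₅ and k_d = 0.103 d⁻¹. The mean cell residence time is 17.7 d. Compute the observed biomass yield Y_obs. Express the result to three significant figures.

Y_obs ≈ 0.196 g VSS/g BOD₅

The observed yield is Y_obs = Y/(1 + k_d·θ_c) = 0.552 / (1 + 0.103 × 17.7) = 0.552 / 2.823 = 0.1955 g VSS per g BOD₅ removed.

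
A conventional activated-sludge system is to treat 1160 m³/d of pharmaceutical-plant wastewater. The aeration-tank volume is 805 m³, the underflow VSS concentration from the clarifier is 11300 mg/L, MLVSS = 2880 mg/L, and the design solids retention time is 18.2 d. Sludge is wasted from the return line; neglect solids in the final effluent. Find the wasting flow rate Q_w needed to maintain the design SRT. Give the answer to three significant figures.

Wasting from the return line (neglecting effluent solids): Q_w = V·X / (θ_c·X_r) = 805.0 × 2880 / (18.2 × 11300) = 11.27 m³/d.

Q_w ≈ 11.3 m³/d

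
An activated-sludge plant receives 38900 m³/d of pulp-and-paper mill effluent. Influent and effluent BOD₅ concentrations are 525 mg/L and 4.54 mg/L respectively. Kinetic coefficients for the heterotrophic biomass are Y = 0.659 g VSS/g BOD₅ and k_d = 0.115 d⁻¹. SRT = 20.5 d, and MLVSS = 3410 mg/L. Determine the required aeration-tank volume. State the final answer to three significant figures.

V ≈ 23900 m³

Rearranging the biomass balance for a CMAS with decay, V = Y·Q·ΔS·θ_c / [X·(1+k_d θ_c)] = 0.659 × 38900 × (525 − 4.54) × 20.5 / [3410 × (1 + 0.115 × 20.5)] = 2.74×10^8 / 11449 = 23889 m³.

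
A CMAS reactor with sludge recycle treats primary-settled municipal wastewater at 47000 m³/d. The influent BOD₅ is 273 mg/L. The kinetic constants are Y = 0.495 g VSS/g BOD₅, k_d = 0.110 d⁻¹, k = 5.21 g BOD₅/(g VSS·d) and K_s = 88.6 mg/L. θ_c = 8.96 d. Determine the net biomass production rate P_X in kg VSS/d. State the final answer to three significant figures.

P_X ≈ 3100 kg VSS/d

For a completely mixed reactor with recycle the Lawrence–McCarty relation gives S = K_s·(1 + k_d·θ_c) / [θ_c·(Y·k − k_d) − 1] = 88.6 × (1 + 0.110 × 8.96) / [8.96 × (0.495 × 5.21 − 0.110) − 1] = 175.9 / 21.12 = 8.329 mg/L.
Y_obs = Y / (1 + k_d θ_c) = 0.495 / (1 + 0.110 × 8.96) = 0.495 / 1.986 = 0.2493.
Mass of BOD₅ removed per day: Q(S₀ − S) = 47000 × 264.7 g/m³ = 12439 kg/d.
P_X = Y_obs · Q(S₀ − S) = 0.2493 × 12439 = 3101 kg VSS/d.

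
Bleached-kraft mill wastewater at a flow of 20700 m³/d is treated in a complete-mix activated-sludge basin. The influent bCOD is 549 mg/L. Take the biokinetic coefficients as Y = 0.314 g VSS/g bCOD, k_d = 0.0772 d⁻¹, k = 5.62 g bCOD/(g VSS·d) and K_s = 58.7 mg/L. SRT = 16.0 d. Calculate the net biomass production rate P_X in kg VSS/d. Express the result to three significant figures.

For a completely mixed reactor with recycle the Lawrence–McCarty relation gives S = K_s·(1 + k_d·θ_c) / [θ_c·(Y·k − k_d) − 1] = 58.7 × (1 + 0.0772 × 16.0) / [16.0 × (0.314 × 5.62 − 0.0772) − 1] = 131.2 / 26.00 = 5.046 mg/L.
The observed yield is Y_obs = Y/(1 + k_d·θ_c) = 0.314 / (1 + 0.0772 × 16.0) = 0.314 / 2.235 = 0.1405 g VSS per g bCOD removed.
Substrate removed = Q·(S₀ − S) = 20700 m³/d × (549 − 5.05) g/m³ = 1.13×10^7 g/d = 11260 kg/d.
Biomass produced: P_X = Y_obs·Q·ΔS = 0.1405 × 11260 ≈ 1582 kg VSS/d.

P_X ≈ 1580 kg VSS/d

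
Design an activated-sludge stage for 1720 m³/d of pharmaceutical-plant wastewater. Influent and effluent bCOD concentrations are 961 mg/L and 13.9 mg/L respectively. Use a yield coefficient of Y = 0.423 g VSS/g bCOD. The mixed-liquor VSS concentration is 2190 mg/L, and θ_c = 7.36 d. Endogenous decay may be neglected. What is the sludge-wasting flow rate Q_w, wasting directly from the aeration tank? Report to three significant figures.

Q_w ≈ 315 m³/d

Biomass mass balance (decay neglected): V·X = Y·Q·(S₀ − S)·θ_c, so V = 0.423 × 1720 × (961 − 13.9) × 7.36 / 2190 = 2316 m³.
With mixed-liquor wasting, θ_c = V/Q_w, so Q_w = V/θ_c = 2316/7.36 = 314.6 m³/d.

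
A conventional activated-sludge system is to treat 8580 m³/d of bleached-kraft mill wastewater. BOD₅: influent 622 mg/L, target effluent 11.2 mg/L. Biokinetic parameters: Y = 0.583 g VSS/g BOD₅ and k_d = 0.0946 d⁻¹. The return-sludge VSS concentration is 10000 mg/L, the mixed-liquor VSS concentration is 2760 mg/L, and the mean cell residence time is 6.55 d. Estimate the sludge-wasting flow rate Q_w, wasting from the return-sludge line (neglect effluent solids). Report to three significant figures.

From the SRT design equation V = Y Q (S₀−S) θ_c / [X (1 + k_d θ_c)] = 0.583 × 8580 × (622 − 11.2) × 6.55 / [2760 × (1 + 0.0946 × 6.55)] = 2×10^7 / 4470 = 4477 m³.
θ_c = V·X/(Q_w·X_r) when wasting from the recycle, so Q_w = V·X/(θ_c·X_r) = 4477 × 2760 / (6.55 × 10000) = 188.6 m³/d.

Q_w ≈ 189 m³/d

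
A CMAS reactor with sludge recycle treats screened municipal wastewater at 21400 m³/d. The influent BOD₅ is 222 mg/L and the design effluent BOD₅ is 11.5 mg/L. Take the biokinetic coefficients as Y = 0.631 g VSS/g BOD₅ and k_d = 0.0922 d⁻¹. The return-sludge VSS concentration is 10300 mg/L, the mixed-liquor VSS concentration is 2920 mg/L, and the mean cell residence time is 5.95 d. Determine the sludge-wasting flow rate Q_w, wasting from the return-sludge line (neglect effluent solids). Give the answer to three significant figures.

Rearranging the biomass balance for a CMAS with decay, V = Y·Q·ΔS·θ_c / [X·(1+k_d θ_c)] = 0.631 × 21400 × (222 − 11.5) × 5.95 / [2920 × (1 + 0.0922 × 5.95)] = 1.69×10^7 / 4522 = 3740 m³.
Q_w = (V·X)/(θ_c X_r) = 3740 × 2920 / (5.95 × 10300) = 178.2 m³/d.

Q_w ≈ 178 m³/d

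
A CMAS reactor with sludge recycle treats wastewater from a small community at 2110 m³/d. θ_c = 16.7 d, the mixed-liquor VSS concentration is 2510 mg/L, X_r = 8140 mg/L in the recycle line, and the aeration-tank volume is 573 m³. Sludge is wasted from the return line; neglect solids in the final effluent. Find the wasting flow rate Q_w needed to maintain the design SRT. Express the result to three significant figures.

Q_w ≈ 10.6 m³/d

Q_w = (V·X)/(θ_c X_r) = 573.0 × 2510 / (16.7 × 8140) = 10.58 m³/d.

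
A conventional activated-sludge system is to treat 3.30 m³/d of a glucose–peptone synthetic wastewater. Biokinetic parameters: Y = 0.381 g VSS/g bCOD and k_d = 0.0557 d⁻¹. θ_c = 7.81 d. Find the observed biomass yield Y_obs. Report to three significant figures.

Correct the yield for decay: Y_obs = Y/(1 + k_d θ_c) = 0.381 / (1 + 0.0557 × 7.81) = 0.381 / 1.435 = 0.2655.

Y_obs ≈ 0.266 g VSS/g bCOD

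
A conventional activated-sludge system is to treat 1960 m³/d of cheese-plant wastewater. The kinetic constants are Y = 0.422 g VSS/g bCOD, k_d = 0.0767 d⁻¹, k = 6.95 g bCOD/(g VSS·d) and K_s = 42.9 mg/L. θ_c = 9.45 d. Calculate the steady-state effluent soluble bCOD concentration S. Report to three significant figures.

For a completely mixed reactor with recycle the Lawrence–McCarty relation gives S = K_s·(1 + k_d·θ_c) / [θ_c·(Y·k − k_d) − 1] = 42.9 × (1 + 0.0767 × 9.45) / [9.45 × (0.422 × 6.95 − 0.0767) − 1] = 73.99 / 25.99 = 2.847 mg/L.

S ≈ 2.85 mg/L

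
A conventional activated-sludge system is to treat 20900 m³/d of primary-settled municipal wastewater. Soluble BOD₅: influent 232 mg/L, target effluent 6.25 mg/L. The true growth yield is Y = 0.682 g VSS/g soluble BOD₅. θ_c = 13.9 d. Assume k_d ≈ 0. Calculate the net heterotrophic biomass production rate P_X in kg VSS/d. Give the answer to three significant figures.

With endogenous decay neglected, the observed yield equals the true yield: Y_obs = Y = 0.682 g VSS/g soluble BOD₅.
Mass of soluble BOD₅ removed per day: Q(S₀ − S) = 20900 × 225.8 g/m³ = 4718 kg/d.
Net biomass production P_X = Y_obs × Q·(S₀ − S) = 0.6820 × 4718 = 3218 kg VSS/d.

P_X ≈ 3220 kg VSS/d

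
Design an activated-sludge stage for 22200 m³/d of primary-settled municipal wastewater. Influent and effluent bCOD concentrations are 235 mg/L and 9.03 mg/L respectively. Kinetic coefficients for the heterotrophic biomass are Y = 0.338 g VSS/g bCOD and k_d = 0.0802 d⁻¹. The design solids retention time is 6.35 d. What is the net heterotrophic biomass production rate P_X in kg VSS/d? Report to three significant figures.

Observed yield with endogenous decay: Y_obs = Y / (1 + k_d·θ_c) = 0.338 / (1 + 0.0802 × 6.35) = 0.338 / 1.509 = 0.2239 g VSS/g bCOD.
Mass of bCOD removed per day: Q(S₀ − S) = 22200 × 226.0 g/m³ = 5017 kg/d.
Biomass produced: P_X = Y_obs·Q·ΔS = 0.2239 × 5017 ≈ 1123 kg VSS/d.

P_X ≈ 1120 kg VSS/d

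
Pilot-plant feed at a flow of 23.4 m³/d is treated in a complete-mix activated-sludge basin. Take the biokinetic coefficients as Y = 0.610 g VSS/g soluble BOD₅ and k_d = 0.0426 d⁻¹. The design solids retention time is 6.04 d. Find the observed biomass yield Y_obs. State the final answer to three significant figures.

Y_obs ≈ 0.485 g VSS/g soluble BOD₅

The observed yield is Y_obs = Y/(1 + k_d·θ_c) = 0.610 / (1 + 0.0426 × 6.04) = 0.610 / 1.257 = 0.4852 g VSS per g soluble BOD₅ removed.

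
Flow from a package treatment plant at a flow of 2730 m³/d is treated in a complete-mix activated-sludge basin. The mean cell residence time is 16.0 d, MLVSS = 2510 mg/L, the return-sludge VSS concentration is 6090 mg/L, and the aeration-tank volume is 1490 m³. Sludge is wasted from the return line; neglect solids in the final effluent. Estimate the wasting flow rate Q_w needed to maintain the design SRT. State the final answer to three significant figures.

θ_c = V·X/(Q_w·X_r) when wasting from the recycle, so Q_w = V·X/(θ_c·X_r) = 1490 × 2510 / (16.0 × 6090) = 38.38 m³/d.

Q_w ≈ 38.4 m³/d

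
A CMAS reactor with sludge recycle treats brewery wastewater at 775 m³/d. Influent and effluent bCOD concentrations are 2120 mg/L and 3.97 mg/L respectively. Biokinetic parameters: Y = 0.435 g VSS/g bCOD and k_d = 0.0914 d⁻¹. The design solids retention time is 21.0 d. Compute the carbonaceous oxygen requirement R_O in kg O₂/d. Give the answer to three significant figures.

Y_obs = Y / (1 + k_d θ_c) = 0.435 / (1 + 0.0914 × 21.0) = 0.435 / 2.919 = 0.1490.
Mass of bCOD removed per day: Q(S₀ − S) = 775 × 2116 g/m³ = 1640 kg/d.
Biomass synthesised: P_X = Y_obs × 1640 = 244.4 kg VSS/d.
Carbonaceous O₂ demand = substrate oxidised − cell-mass equivalent = 1640 − 1.42 × 244.4 = 1293 kg O₂/d.

R_O ≈ 1290 kg O₂/d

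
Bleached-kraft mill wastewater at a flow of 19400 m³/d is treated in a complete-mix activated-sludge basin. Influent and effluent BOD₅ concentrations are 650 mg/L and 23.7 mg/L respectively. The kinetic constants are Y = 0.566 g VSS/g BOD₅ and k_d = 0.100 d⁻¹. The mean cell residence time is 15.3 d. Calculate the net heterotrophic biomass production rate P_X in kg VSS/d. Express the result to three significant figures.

Y_obs = Y / (1 + k_d θ_c) = 0.566 / (1 + 0.100 × 15.3) = 0.566 / 2.530 = 0.2237.
Mass of BOD₅ removed per day: Q(S₀ − S) = 19400 × 626.3 g/m³ = 12150 kg/d.
Net biomass production P_X = Y_obs × Q·(S₀ − S) = 0.2237 × 12150 = 2718 kg VSS/d.

P_X ≈ 2720 kg VSS/d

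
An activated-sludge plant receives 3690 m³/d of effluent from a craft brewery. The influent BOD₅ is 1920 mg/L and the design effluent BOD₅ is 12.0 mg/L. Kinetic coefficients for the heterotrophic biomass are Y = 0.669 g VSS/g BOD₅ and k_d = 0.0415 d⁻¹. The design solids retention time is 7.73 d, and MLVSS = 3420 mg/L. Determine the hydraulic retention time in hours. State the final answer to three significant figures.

τ ≈ 52.4 h

Steady-state biomass mass balance: V·X·(1 + k_d·θ_c) = Y·Q·(S₀ − S)·θ_c, so V = 0.669 × 3690 × (1920 − 12.0) × 7.73 / [3420 × (1 + 0.0415 × 7.73)] = 3.64×10^7 / 4517 = 8060 m³.
τ = V/Q = 8060/3690 = 2.184 d, or 52.42 h.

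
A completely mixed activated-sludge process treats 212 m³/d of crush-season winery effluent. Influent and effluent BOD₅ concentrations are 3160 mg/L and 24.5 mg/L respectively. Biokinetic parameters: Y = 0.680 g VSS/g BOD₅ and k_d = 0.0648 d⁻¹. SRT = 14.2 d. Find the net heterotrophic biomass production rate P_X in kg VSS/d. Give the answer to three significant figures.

The observed yield is Y_obs = Y/(1 + k_d·θ_c) = 0.680 / (1 + 0.0648 × 14.2) = 0.680 / 1.920 = 0.3541 g VSS per g BOD₅ removed.
Mass of BOD₅ removed per day: Q(S₀ − S) = 212 × 3136 g/m³ = 664.7 kg/d.
Biomass produced: P_X = Y_obs·Q·ΔS = 0.3541 × 664.7 ≈ 235.4 kg VSS/d.

P_X ≈ 235 kg VSS/d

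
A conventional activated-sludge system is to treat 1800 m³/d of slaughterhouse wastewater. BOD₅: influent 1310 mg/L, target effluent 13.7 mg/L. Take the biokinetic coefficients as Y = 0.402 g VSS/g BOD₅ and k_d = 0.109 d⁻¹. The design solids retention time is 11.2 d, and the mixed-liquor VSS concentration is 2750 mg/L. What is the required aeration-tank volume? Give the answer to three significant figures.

From the SRT design equation V = Y Q (S₀−S) θ_c / [X (1 + k_d θ_c)] = 0.402 × 1800 × (1310 − 13.7) × 11.2 / [2750 × (1 + 0.109 × 11.2)] = 1.05×10^7 / 6107 = 1720 m³.

V ≈ 1720 m³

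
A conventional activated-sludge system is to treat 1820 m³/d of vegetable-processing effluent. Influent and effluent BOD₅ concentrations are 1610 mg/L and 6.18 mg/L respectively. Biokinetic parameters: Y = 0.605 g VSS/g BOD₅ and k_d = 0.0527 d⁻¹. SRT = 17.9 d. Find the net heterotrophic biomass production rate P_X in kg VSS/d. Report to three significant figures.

P_X ≈ 909 kg VSS/d

Observed yield with endogenous decay: Y_obs = Y / (1 + k_d·θ_c) = 0.605 / (1 + 0.0527 × 17.9) = 0.605 / 1.943 = 0.3113 g VSS/g BOD₅.
ΔS = 1610 − 6.18 = 1604 mg/L, so the substrate removal rate is 1820 × 1604/1000 = 2919 kg BOD₅/d.
P_X = Y_obs · Q(S₀ − S) = 0.3113 × 2919 = 908.7 kg VSS/d.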